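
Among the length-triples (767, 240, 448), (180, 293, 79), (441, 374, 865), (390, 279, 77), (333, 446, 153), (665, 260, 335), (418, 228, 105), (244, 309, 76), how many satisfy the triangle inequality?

(240,448,767): 240+448 ≤ 767 → not valid
(79,180,293): 79+180 ≤ 293 → not valid
(374,441,865): 374+441 ≤ 865 → not valid
(77,279,390): 77+279 ≤ 390 → not valid
(153,333,446): 153+333 > 446 → valid
(260,335,665): 260+335 ≤ 665 → not valid
(105,228,418): 105+228 ≤ 418 → not valid
(76,244,309): 76+244 > 309 → valid
2 of the 8 triples form a triangle.

2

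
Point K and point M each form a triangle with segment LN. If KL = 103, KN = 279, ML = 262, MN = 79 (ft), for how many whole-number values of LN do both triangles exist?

From triangle KLN: 176 < LN < 382.
From triangle MLN: 183 < LN < 341.
Intersection: 183 < LN < 341, so integers 184 through 340: 157 values.

157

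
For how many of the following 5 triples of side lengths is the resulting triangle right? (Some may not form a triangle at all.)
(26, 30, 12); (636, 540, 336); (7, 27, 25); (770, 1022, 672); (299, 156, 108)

(26,30,12): 12²+26² = 820 < 900 = 30² → obtuse
(636,540,336): 336²+540² = 404496 = 636² → right
(7,27,25): 7²+25² = 674 < 729 = 27² → obtuse
(770,1022,672): 672²+770² = 1044484 = 1022² → right
(299,156,108): 108+156 ≤ 299, not a triangle
2 of the 5 are right.

2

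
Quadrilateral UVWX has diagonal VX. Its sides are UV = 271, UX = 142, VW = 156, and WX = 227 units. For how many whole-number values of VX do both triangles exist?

253

From triangle UVX: 129 < VX < 413.
From triangle WVX: 71 < VX < 383.
Intersection: 129 < VX < 383, so integers 130 through 382: 253 values.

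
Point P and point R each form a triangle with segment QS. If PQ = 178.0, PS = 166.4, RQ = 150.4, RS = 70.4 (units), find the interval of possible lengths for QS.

80.0 < QS < 220.8

From triangle PQS: |178.0 − 166.4| < QS < 178.0 + 166.4, i.e. 11.6 < QS < 344.4.
From triangle RQS: 80.0 < QS < 220.8.
Both must hold, so QS lies in the intersection.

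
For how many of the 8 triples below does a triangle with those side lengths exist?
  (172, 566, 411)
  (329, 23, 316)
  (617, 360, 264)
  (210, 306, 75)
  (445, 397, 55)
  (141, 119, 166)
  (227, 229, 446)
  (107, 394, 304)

(172,411,566): 172+411 > 566 → valid
(23,316,329): 23+316 > 329 → valid
(264,360,617): 264+360 > 617 → valid
(75,210,306): 75+210 ≤ 306 → not valid
(55,397,445): 55+397 > 445 → valid
(119,141,166): 119+141 > 166 → valid
(227,229,446): 227+229 > 446 → valid
(107,304,394): 107+304 > 394 → valid
7 of the 8 triples form a triangle.

7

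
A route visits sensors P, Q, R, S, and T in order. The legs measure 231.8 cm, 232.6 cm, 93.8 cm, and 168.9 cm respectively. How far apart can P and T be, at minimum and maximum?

The maximum is all hops collinear in one direction: 231.8 + 232.6 + 93.8 + 168.9 = 727.1.
The longest hop is 232.6; the others sum to 494.5. Since 232.6 ≤ 494.5, the path can fold back on itself completely, so the minimum distance is 0.

0 ≤ PT ≤ 727.1 cm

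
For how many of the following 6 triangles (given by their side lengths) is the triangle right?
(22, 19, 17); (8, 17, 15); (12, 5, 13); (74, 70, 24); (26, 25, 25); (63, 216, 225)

(22,19,17): 17²+19² = 650 > 484 = 22² → acute
(8,17,15): 8²+15² = 289 = 17² → right
(12,5,13): 5²+12² = 169 = 13² → right
(74,70,24): 24²+70² = 5476 = 74² → right
(26,25,25): 25²+25² = 1250 > 676 = 26² → acute
(63,216,225): 63²+216² = 50625 = 225² → right
4 of the 6 are right.

4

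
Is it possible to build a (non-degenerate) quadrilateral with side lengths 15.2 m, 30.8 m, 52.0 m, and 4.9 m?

For a quadrilateral, each side must be shorter than the sum of the others.
Here the longest side is 52.0, but the remaining 3 sides sum to only 50.9.

No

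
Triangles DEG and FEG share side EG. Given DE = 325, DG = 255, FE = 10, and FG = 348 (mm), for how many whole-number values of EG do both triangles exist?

19

From triangle DEG: 70 < EG < 580.
From triangle FEG: 338 < EG < 358.
Intersection: 338 < EG < 358, so integers 339 through 357: 19 values.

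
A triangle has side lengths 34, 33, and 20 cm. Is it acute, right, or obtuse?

Compare the square of the longest side to the sum of squares of the other two: 20² + 33² = 1489 > 1156 = 34².

acute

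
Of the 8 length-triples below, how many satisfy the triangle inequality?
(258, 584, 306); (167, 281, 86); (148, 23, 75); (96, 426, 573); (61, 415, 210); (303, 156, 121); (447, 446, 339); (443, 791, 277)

(258,306,584): 258+306 ≤ 584 → not valid
(86,167,281): 86+167 ≤ 281 → not valid
(23,75,148): 23+75 ≤ 148 → not valid
(96,426,573): 96+426 ≤ 573 → not valid
(61,210,415): 61+210 ≤ 415 → not valid
(121,156,303): 121+156 ≤ 303 → not valid
(339,446,447): 339+446 > 447 → valid
(277,443,791): 277+443 ≤ 791 → not valid
1 of the 8 triples forms a triangle.

1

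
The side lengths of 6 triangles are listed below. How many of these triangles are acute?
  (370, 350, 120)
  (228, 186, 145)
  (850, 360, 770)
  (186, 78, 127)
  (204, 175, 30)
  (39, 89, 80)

(370,350,120): 120²+350² = 136900 = 370² → right
(228,186,145): 145²+186² = 55621 > 51984 = 228² → acute
(850,360,770): 360²+770² = 722500 = 850² → right
(186,78,127): 78²+127² = 22213 < 34596 = 186² → obtuse
(204,175,30): 30²+175² = 31525 < 41616 = 204² → obtuse
(39,89,80): 39²+80² = 7921 = 89² → right
1 of the 6 is acute.

1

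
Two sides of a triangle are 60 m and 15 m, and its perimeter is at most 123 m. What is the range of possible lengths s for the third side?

45 < s ≤ 48

Triangle inequality alone gives 45 < s < 75.
The perimeter condition gives s ≤ 123 − 60 − 15 = 48.
Intersecting the two: 45 < s ≤ 48.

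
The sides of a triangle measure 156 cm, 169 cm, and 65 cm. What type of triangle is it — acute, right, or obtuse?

right

Compare the square of the longest side to the sum of squares of the other two: 65² + 156² = 28561 = 169².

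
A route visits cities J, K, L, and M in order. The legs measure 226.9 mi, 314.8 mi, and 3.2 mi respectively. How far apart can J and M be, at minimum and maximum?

84.7 ≤ JM ≤ 544.9 mi

The maximum is all hops collinear in one direction: 226.9 + 314.8 + 3.2 = 544.9.
The longest hop is 314.8; the others sum to 230.1. Folding the others back against it leaves at least 314.8 − 230.1 = 84.7.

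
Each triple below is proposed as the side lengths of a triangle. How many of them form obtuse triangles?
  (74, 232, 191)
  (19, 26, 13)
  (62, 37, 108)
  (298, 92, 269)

3

(74,232,191): 74²+191² = 41957 < 53824 = 232² → obtuse
(19,26,13): 13²+19² = 530 < 676 = 26² → obtuse
(62,37,108): 37+62 ≤ 108, not a triangle
(298,92,269): 92²+269² = 80825 < 88804 = 298² → obtuse
3 of the 4 are obtuse.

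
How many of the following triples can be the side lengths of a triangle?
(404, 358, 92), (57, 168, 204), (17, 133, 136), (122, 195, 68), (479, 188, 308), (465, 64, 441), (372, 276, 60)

5

(92,358,404): 92+358 > 404 → valid
(57,168,204): 57+168 > 204 → valid
(17,133,136): 17+133 > 136 → valid
(68,122,195): 68+122 ≤ 195 → not valid
(188,308,479): 188+308 > 479 → valid
(64,441,465): 64+441 > 465 → valid
(60,276,372): 60+276 ≤ 372 → not valid
5 of the 7 triples form a triangle.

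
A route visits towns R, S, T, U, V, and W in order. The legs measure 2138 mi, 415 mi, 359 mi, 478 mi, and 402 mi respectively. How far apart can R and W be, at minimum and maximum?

The maximum is all hops collinear in one direction: 2138 + 415 + 359 + 478 + 402 = 3792.
The longest hop is 2138; the others sum to 1654. Folding the others back against it leaves at least 2138 − 1654 = 484.

484 ≤ RW ≤ 3792 mi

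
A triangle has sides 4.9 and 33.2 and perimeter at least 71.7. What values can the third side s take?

33.6 ≤ s < 38.1

Triangle inequality alone gives 28.3 < s < 38.1.
The perimeter condition gives s ≥ 71.7 − 4.9 − 33.2 = 33.6.
Intersecting the two: 33.6 ≤ s < 38.1.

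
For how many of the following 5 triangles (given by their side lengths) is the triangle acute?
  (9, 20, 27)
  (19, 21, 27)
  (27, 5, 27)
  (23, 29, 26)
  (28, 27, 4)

(9,20,27): 9²+20² = 481 < 729 = 27² → obtuse
(19,21,27): 19²+21² = 802 > 729 = 27² → acute
(27,5,27): 5²+27² = 754 > 729 = 27² → acute
(23,29,26): 23²+26² = 1205 > 841 = 29² → acute
(28,27,4): 4²+27² = 745 < 784 = 28² → obtuse
3 of the 5 are acute.

3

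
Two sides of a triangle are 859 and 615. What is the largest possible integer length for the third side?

The third side must be strictly less than 859 + 615 = 1474.
The largest integer below 1474 is 1473.

1473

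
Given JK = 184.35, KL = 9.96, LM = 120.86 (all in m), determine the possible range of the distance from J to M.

The maximum is all hops collinear in one direction: 184.35 + 9.96 + 120.86 = 315.17.
The longest hop is 184.35; the others sum to 130.82. Folding the others back against it leaves at least 184.35 − 130.82 = 53.53.

53.53 ≤ JM ≤ 315.17 m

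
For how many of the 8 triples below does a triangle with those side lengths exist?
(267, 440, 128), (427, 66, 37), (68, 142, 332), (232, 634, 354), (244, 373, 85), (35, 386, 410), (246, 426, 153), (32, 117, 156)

1

(128,267,440): 128+267 ≤ 440 → not valid
(37,66,427): 37+66 ≤ 427 → not valid
(68,142,332): 68+142 ≤ 332 → not valid
(232,354,634): 232+354 ≤ 634 → not valid
(85,244,373): 85+244 ≤ 373 → not valid
(35,386,410): 35+386 > 410 → valid
(153,246,426): 153+246 ≤ 426 → not valid
(32,117,156): 32+117 ≤ 156 → not valid
1 of the 8 triples forms a triangle.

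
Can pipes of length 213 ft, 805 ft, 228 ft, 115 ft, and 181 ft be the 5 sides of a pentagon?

No

For a pentagon, each side must be shorter than the sum of the others.
Here the longest side is 805, but the remaining 4 sides sum to only 737.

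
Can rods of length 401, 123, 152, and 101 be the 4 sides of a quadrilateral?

For a quadrilateral, each side must be shorter than the sum of the others.
Here the longest side is 401, but the remaining 3 sides sum to only 376.

No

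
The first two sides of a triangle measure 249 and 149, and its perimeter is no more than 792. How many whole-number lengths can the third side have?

294

Triangle inequality: 100 < x < 398. Perimeter ≤ 792 gives x ≤ 792 − 249 − 149 = 394.
So 100 < x ≤ 394; integers 101 through 394: 294 values.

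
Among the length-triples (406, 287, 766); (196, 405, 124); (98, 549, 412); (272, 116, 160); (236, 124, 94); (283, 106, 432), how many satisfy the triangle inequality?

(287,406,766): 287+406 ≤ 766 → not valid
(124,196,405): 124+196 ≤ 405 → not valid
(98,412,549): 98+412 ≤ 549 → not valid
(116,160,272): 116+160 > 272 → valid
(94,124,236): 94+124 ≤ 236 → not valid
(106,283,432): 106+283 ≤ 432 → not valid
1 of the 6 triples forms a triangle.

1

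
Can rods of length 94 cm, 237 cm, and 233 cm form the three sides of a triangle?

Yes

The longest side is 237, and the other two sum to 327.
Since 327 > 237, the triangle inequality holds.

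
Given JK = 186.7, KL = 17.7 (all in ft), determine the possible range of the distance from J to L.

169.0 ≤ JL ≤ 204.4 ft

By the triangle inequality, |186.7 − 17.7| ≤ JL ≤ 186.7 + 17.7.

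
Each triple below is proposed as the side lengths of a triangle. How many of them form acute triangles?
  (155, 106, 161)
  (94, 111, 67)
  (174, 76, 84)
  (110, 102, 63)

3

(155,106,161): 106²+155² = 35261 > 25921 = 161² → acute
(94,111,67): 67²+94² = 13325 > 12321 = 111² → acute
(174,76,84): 76+84 ≤ 174, not a triangle
(110,102,63): 63²+102² = 14373 > 12100 = 110² → acute
3 of the 4 are acute.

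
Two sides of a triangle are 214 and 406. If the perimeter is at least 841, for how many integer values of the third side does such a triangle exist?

Triangle inequality: 192 < x < 620. Perimeter ≥ 841 gives x ≥ 841 − 214 − 406 = 221.
So 221 ≤ x < 620; integers 221 through 619: 399 values.

399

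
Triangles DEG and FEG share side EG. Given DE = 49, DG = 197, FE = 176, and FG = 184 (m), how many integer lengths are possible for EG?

97

From triangle DEG: 148 < EG < 246.
From triangle FEG: 8 < EG < 360.
Intersection: 148 < EG < 246, so integers 149 through 245: 97 values.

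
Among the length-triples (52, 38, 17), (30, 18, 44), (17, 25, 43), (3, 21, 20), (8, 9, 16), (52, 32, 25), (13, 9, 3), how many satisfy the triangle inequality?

5

(17,38,52): 17+38 > 52 → valid
(18,30,44): 18+30 > 44 → valid
(17,25,43): 17+25 ≤ 43 → not valid
(3,20,21): 3+20 > 21 → valid
(8,9,16): 8+9 > 16 → valid
(25,32,52): 25+32 > 52 → valid
(3,9,13): 3+9 ≤ 13 → not valid
5 of the 7 triples form a triangle.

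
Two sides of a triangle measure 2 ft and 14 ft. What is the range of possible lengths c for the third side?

By the triangle inequality, c must be less than 2 + 14 = 16 and greater than |2 − 14| = 12.

12 < c < 16 (ft)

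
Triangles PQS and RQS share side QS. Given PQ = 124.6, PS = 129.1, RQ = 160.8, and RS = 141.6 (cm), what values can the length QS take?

19.2 < QS < 253.7

From triangle PQS: |124.6 − 129.1| < QS < 124.6 + 129.1, i.e. 4.5 < QS < 253.7.
From triangle RQS: 19.2 < QS < 302.4.
Both must hold, so QS lies in the intersection.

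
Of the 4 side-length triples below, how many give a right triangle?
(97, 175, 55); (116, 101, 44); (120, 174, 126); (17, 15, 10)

(97,175,55): 55+97 ≤ 175, not a triangle
(116,101,44): 44²+101² = 12137 < 13456 = 116² → obtuse
(120,174,126): 120²+126² = 30276 = 174² → right
(17,15,10): 10²+15² = 325 > 289 = 17² → acute
1 of the 4 is right.

1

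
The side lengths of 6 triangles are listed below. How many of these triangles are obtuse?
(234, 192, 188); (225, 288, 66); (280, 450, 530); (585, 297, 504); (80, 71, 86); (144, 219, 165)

1

(234,192,188): 188²+192² = 72208 > 54756 = 234² → acute
(225,288,66): 66²+225² = 54981 < 82944 = 288² → obtuse
(280,450,530): 280²+450² = 280900 = 530² → right
(585,297,504): 297²+504² = 342225 = 585² → right
(80,71,86): 71²+80² = 11441 > 7396 = 86² → acute
(144,219,165): 144²+165² = 47961 = 219² → right
1 of the 6 is obtuse.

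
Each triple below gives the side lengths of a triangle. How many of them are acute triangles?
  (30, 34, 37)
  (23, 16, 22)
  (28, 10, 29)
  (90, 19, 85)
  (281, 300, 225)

4

(30,34,37): 30²+34² = 2056 > 1369 = 37² → acute
(23,16,22): 16²+22² = 740 > 529 = 23² → acute
(28,10,29): 10²+28² = 884 > 841 = 29² → acute
(90,19,85): 19²+85² = 7586 < 8100 = 90² → obtuse
(281,300,225): 225²+281² = 129586 > 90000 = 300² → acute
4 of the 5 are acute.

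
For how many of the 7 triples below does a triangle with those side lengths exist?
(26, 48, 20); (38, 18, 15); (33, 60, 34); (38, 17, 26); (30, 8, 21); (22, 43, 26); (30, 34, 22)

(20,26,48): 20+26 ≤ 48 → not valid
(15,18,38): 15+18 ≤ 38 → not valid
(33,34,60): 33+34 > 60 → valid
(17,26,38): 17+26 > 38 → valid
(8,21,30): 8+21 ≤ 30 → not valid
(22,26,43): 22+26 > 43 → valid
(22,30,34): 22+30 > 34 → valid
4 of the 7 triples form a triangle.

4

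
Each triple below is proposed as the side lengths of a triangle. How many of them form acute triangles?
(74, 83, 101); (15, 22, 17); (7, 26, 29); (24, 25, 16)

(74,83,101): 74²+83² = 12365 > 10201 = 101² → acute
(15,22,17): 15²+17² = 514 > 484 = 22² → acute
(7,26,29): 7²+26² = 725 < 841 = 29² → obtuse
(24,25,16): 16²+24² = 832 > 625 = 25² → acute
3 of the 4 are acute.

3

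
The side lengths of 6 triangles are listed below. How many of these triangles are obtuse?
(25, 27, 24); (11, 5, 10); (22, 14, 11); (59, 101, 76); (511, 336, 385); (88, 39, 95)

(25,27,24): 24²+25² = 1201 > 729 = 27² → acute
(11,5,10): 5²+10² = 125 > 121 = 11² → acute
(22,14,11): 11²+14² = 317 < 484 = 22² → obtuse
(59,101,76): 59²+76² = 9257 < 10201 = 101² → obtuse
(511,336,385): 336²+385² = 261121 = 511² → right
(88,39,95): 39²+88² = 9265 > 9025 = 95² → acute
2 of the 6 are obtuse.

2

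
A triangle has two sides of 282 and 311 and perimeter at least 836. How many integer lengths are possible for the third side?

Triangle inequality: 29 < x < 593. Perimeter ≥ 836 gives x ≥ 836 − 282 − 311 = 243.
So 243 ≤ x < 593; integers 243 through 592: 350 values.

350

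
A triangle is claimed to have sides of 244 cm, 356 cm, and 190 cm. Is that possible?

Yes

The longest side is 356, and the other two sum to 434.
Since 434 > 356, the triangle inequality holds.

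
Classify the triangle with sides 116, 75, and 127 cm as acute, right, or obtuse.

acute

Compare the square of the longest side to the sum of squares of the other two: 75² + 116² = 19081 > 16129 = 127².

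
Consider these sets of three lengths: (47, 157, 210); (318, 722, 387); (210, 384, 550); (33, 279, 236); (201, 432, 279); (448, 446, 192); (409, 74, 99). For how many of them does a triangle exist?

3

(47,157,210): 47+157 ≤ 210 → not valid
(318,387,722): 318+387 ≤ 722 → not valid
(210,384,550): 210+384 > 550 → valid
(33,236,279): 33+236 ≤ 279 → not valid
(201,279,432): 201+279 > 432 → valid
(192,446,448): 192+446 > 448 → valid
(74,99,409): 74+99 ≤ 409 → not valid
3 of the 7 triples form a triangle.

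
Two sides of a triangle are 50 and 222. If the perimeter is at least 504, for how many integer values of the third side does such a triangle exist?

40

Triangle inequality: 172 < x < 272. Perimeter ≥ 504 gives x ≥ 504 − 50 − 222 = 232.
So 232 ≤ x < 272; integers 232 through 271: 40 values.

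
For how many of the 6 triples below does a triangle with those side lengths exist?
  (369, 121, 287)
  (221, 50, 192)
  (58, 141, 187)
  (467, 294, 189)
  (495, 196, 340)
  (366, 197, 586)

5

(121,287,369): 121+287 > 369 → valid
(50,192,221): 50+192 > 221 → valid
(58,141,187): 58+141 > 187 → valid
(189,294,467): 189+294 > 467 → valid
(196,340,495): 196+340 > 495 → valid
(197,366,586): 197+366 ≤ 586 → not valid
5 of the 6 triples form a triangle.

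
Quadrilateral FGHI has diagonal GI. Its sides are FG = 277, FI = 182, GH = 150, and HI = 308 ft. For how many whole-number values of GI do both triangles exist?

From triangle FGI: 95 < GI < 459.
From triangle HGI: 158 < GI < 458.
Intersection: 158 < GI < 458, so integers 159 through 457: 299 values.

299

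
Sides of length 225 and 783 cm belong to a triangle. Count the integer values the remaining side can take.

449

The third side lies in the open interval (558, 1008).
Integers from 559 to 1007 inclusive: 1007 − 559 + 1 = 449.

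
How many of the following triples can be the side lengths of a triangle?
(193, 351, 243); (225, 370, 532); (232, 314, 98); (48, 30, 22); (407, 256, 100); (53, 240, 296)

(193,243,351): 193+243 > 351 → valid
(225,370,532): 225+370 > 532 → valid
(98,232,314): 98+232 > 314 → valid
(22,30,48): 22+30 > 48 → valid
(100,256,407): 100+256 ≤ 407 → not valid
(53,240,296): 53+240 ≤ 296 → not valid
4 of the 6 triples form a triangle.

4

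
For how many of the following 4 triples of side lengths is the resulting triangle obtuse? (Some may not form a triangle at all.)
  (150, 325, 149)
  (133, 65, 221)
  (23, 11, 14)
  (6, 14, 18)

(150,325,149): 149+150 ≤ 325, not a triangle
(133,65,221): 65+133 ≤ 221, not a triangle
(23,11,14): 11²+14² = 317 < 529 = 23² → obtuse
(6,14,18): 6²+14² = 232 < 324 = 18² → obtuse
2 of the 4 are obtuse.

2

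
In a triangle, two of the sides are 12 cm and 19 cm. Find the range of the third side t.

7 < t < 31

By the triangle inequality, t must be less than 12 + 19 = 31 and greater than |12 − 19| = 7.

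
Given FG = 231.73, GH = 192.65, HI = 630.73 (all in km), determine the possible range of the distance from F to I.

The maximum is all hops collinear in one direction: 231.73 + 192.65 + 630.73 = 1055.11.
The longest hop is 630.73; the others sum to 424.38. Folding the others back against it leaves at least 630.73 − 424.38 = 206.35.

206.35 ≤ FI ≤ 1055.11 km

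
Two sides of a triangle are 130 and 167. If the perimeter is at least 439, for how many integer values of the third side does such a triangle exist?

Triangle inequality: 37 < x < 297. Perimeter ≥ 439 gives x ≥ 439 − 130 − 167 = 142.
So 142 ≤ x < 297; integers 142 through 296: 155 values.

155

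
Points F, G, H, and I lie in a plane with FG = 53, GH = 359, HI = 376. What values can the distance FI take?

0 ≤ FI ≤ 788

The maximum is all hops collinear in one direction: 53 + 359 + 376 = 788.
The longest hop is 376; the others sum to 412. Since 376 ≤ 412, the path can fold back on itself completely, so the minimum distance is 0.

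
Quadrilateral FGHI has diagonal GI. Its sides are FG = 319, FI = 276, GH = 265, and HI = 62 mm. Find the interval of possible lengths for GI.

From triangle FGI: |319 − 276| < GI < 319 + 276, i.e. 43 < GI < 595.
From triangle HGI: 203 < GI < 327.
Both must hold, so GI lies in the intersection.

203 < GI < 327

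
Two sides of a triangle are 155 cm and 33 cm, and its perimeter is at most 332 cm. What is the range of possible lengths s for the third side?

Triangle inequality alone gives 122 < s < 188.
The perimeter condition gives s ≤ 332 − 155 − 33 = 144.
Intersecting the two: 122 < s ≤ 144.

122 < s ≤ 144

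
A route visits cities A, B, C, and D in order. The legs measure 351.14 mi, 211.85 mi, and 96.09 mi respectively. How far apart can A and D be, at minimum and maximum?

43.20 ≤ AD ≤ 659.08 mi

The maximum is all hops collinear in one direction: 351.14 + 211.85 + 96.09 = 659.08.
The longest hop is 351.14; the others sum to 307.94. Folding the others back against it leaves at least 351.14 − 307.94 = 43.20.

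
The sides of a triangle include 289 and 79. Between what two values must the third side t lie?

210 < t < 368

By the triangle inequality, t must be less than 289 + 79 = 368 and greater than |289 − 79| = 210.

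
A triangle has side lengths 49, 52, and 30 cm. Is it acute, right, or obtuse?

acute

Compare the square of the longest side to the sum of squares of the other two: 30² + 49² = 3301 > 2704 = 52².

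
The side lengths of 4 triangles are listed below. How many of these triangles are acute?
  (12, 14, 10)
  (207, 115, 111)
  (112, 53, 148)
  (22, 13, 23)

2

(12,14,10): 10²+12² = 244 > 196 = 14² → acute
(207,115,111): 111²+115² = 25546 < 42849 = 207² → obtuse
(112,53,148): 53²+112² = 15353 < 21904 = 148² → obtuse
(22,13,23): 13²+22² = 653 > 529 = 23² → acute
2 of the 4 are acute.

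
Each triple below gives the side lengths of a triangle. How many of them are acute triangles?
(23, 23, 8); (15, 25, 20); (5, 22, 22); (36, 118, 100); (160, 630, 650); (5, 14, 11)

(23,23,8): 8²+23² = 593 > 529 = 23² → acute
(15,25,20): 15²+20² = 625 = 25² → right
(5,22,22): 5²+22² = 509 > 484 = 22² → acute
(36,118,100): 36²+100² = 11296 < 13924 = 118² → obtuse
(160,630,650): 160²+630² = 422500 = 650² → right
(5,14,11): 5²+11² = 146 < 196 = 14² → obtuse
2 of the 6 are acute.

2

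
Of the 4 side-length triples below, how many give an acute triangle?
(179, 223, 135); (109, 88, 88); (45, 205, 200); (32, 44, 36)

(179,223,135): 135²+179² = 50266 > 49729 = 223² → acute
(109,88,88): 88²+88² = 15488 > 11881 = 109² → acute
(45,205,200): 45²+200² = 42025 = 205² → right
(32,44,36): 32²+36² = 2320 > 1936 = 44² → acute
3 of the 4 are acute.

3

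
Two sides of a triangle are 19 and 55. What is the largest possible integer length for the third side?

The third side must be strictly less than 19 + 55 = 74.
The largest integer below 74 is 73.

73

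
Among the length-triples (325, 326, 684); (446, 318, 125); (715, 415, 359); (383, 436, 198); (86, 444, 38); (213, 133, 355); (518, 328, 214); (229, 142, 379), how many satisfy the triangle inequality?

3

(325,326,684): 325+326 ≤ 684 → not valid
(125,318,446): 125+318 ≤ 446 → not valid
(359,415,715): 359+415 > 715 → valid
(198,383,436): 198+383 > 436 → valid
(38,86,444): 38+86 ≤ 444 → not valid
(133,213,355): 133+213 ≤ 355 → not valid
(214,328,518): 214+328 > 518 → valid
(142,229,379): 142+229 ≤ 379 → not valid
3 of the 8 triples form a triangle.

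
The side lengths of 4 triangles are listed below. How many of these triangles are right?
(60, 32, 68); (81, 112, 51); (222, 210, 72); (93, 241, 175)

(60,32,68): 32²+60² = 4624 = 68² → right
(81,112,51): 51²+81² = 9162 < 12544 = 112² → obtuse
(222,210,72): 72²+210² = 49284 = 222² → right
(93,241,175): 93²+175² = 39274 < 58081 = 241² → obtuse
2 of the 4 are right.

2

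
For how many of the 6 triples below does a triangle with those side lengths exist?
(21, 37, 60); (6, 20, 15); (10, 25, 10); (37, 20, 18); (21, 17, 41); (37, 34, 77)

(21,37,60): 21+37 ≤ 60 → not valid
(6,15,20): 6+15 > 20 → valid
(10,10,25): 10+10 ≤ 25 → not valid
(18,20,37): 18+20 > 37 → valid
(17,21,41): 17+21 ≤ 41 → not valid
(34,37,77): 34+37 ≤ 77 → not valid
2 of the 6 triples form a triangle.

2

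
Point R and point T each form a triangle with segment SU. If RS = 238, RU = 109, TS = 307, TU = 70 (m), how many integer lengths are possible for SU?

From triangle RSU: 129 < SU < 347.
From triangle TSU: 237 < SU < 377.
Intersection: 237 < SU < 347, so integers 238 through 346: 109 values.

109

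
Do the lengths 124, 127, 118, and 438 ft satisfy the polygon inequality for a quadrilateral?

For a quadrilateral, each side must be shorter than the sum of the others.
Here the longest side is 438, but the remaining 3 sides sum to only 369.

No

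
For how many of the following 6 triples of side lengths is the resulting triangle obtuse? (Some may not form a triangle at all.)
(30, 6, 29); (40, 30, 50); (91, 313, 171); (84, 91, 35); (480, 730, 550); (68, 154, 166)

(30,6,29): 6²+29² = 877 < 900 = 30² → obtuse
(40,30,50): 30²+40² = 2500 = 50² → right
(91,313,171): 91+171 ≤ 313, not a triangle
(84,91,35): 35²+84² = 8281 = 91² → right
(480,730,550): 480²+550² = 532900 = 730² → right
(68,154,166): 68²+154² = 28340 > 27556 = 166² → acute
1 of the 6 is obtuse.

1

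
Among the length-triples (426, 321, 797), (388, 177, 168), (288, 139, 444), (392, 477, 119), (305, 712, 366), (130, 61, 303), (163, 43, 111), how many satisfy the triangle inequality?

1

(321,426,797): 321+426 ≤ 797 → not valid
(168,177,388): 168+177 ≤ 388 → not valid
(139,288,444): 139+288 ≤ 444 → not valid
(119,392,477): 119+392 > 477 → valid
(305,366,712): 305+366 ≤ 712 → not valid
(61,130,303): 61+130 ≤ 303 → not valid
(43,111,163): 43+111 ≤ 163 → not valid
1 of the 7 triples forms a triangle.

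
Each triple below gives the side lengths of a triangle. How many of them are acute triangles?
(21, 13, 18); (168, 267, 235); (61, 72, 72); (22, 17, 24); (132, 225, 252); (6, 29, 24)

5

(21,13,18): 13²+18² = 493 > 441 = 21² → acute
(168,267,235): 168²+235² = 83449 > 71289 = 267² → acute
(61,72,72): 61²+72² = 8905 > 5184 = 72² → acute
(22,17,24): 17²+22² = 773 > 576 = 24² → acute
(132,225,252): 132²+225² = 68049 > 63504 = 252² → acute
(6,29,24): 6²+24² = 612 < 841 = 29² → obtuse
5 of the 6 are acute.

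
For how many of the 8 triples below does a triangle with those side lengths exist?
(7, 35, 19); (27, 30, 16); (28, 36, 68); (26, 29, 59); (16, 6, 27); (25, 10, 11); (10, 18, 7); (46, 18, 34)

(7,19,35): 7+19 ≤ 35 → not valid
(16,27,30): 16+27 > 30 → valid
(28,36,68): 28+36 ≤ 68 → not valid
(26,29,59): 26+29 ≤ 59 → not valid
(6,16,27): 6+16 ≤ 27 → not valid
(10,11,25): 10+11 ≤ 25 → not valid
(7,10,18): 7+10 ≤ 18 → not valid
(18,34,46): 18+34 > 46 → valid
2 of the 8 triples form a triangle.

2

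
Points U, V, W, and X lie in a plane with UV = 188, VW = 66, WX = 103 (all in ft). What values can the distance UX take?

19 ≤ UX ≤ 357 ft

The maximum is all hops collinear in one direction: 188 + 66 + 103 = 357.
The longest hop is 188; the others sum to 169. Folding the others back against it leaves at least 188 − 169 = 19.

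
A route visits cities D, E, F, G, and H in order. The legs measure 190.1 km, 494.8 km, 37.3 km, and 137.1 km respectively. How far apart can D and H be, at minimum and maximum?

130.3 ≤ DH ≤ 859.3 km

The maximum is all hops collinear in one direction: 190.1 + 494.8 + 37.3 + 137.1 = 859.3.
The longest hop is 494.8; the others sum to 364.5. Folding the others back against it leaves at least 494.8 − 364.5 = 130.3.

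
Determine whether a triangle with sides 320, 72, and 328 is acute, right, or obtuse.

right

Compare the square of the longest side to the sum of squares of the other two: 72² + 320² = 107584 = 328².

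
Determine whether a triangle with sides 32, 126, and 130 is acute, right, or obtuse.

right

Compare the square of the longest side to the sum of squares of the other two: 32² + 126² = 16900 = 130².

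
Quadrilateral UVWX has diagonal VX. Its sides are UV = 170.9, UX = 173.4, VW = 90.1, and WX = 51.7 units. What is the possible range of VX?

From triangle UVX: |170.9 − 173.4| < VX < 170.9 + 173.4, i.e. 2.5 < VX < 344.3.
From triangle WVX: 38.4 < VX < 141.8.
Both must hold, so VX lies in the intersection.

38.4 < VX < 141.8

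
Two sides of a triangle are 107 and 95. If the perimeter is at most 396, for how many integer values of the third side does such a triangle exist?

182

Triangle inequality: 12 < x < 202. Perimeter ≤ 396 gives x ≤ 396 − 107 − 95 = 194.
So 12 < x ≤ 194; integers 13 through 194: 182 values.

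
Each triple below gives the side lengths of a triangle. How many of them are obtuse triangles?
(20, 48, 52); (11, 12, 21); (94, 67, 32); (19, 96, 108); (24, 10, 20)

4

(20,48,52): 20²+48² = 2704 = 52² → right
(11,12,21): 11²+12² = 265 < 441 = 21² → obtuse
(94,67,32): 32²+67² = 5513 < 8836 = 94² → obtuse
(19,96,108): 19²+96² = 9577 < 11664 = 108² → obtuse
(24,10,20): 10²+20² = 500 < 576 = 24² → obtuse
4 of the 5 are obtuse.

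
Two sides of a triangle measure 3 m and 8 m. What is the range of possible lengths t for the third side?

By the triangle inequality, t must be less than 3 + 8 = 11 and greater than |3 − 8| = 5.

5 < t < 11 (m)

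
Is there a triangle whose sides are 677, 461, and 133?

The longest side is 677, but the other two sum to only 594.
594 < 677, so the triangle inequality fails.

No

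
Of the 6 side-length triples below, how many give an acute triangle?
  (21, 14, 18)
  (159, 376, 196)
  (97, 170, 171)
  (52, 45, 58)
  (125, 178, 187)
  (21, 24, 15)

5

(21,14,18): 14²+18² = 520 > 441 = 21² → acute
(159,376,196): 159+196 ≤ 376, not a triangle
(97,170,171): 97²+170² = 38309 > 29241 = 171² → acute
(52,45,58): 45²+52² = 4729 > 3364 = 58² → acute
(125,178,187): 125²+178² = 47309 > 34969 = 187² → acute
(21,24,15): 15²+21² = 666 > 576 = 24² → acute
5 of the 6 are acute.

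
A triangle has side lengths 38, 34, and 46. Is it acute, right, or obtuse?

acute

Compare the square of the longest side to the sum of squares of the other two: 34² + 38² = 2600 > 2116 = 46².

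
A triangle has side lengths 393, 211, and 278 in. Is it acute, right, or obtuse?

obtuse

Compare the square of the longest side to the sum of squares of the other two: 211² + 278² = 121805 < 154449 = 393².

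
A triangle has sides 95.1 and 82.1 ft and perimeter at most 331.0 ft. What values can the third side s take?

Triangle inequality alone gives 13.0 < s < 177.2.
The perimeter condition gives s ≤ 331.0 − 95.1 − 82.1 = 153.8.
Intersecting the two: 13.0 < s ≤ 153.8.

13.0 < s ≤ 153.8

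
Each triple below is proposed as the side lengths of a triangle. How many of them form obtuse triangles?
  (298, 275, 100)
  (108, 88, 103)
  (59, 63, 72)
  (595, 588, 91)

(298,275,100): 100²+275² = 85625 < 88804 = 298² → obtuse
(108,88,103): 88²+103² = 18353 > 11664 = 108² → acute
(59,63,72): 59²+63² = 7450 > 5184 = 72² → acute
(595,588,91): 91²+588² = 354025 = 595² → right
1 of the 4 is obtuse.

1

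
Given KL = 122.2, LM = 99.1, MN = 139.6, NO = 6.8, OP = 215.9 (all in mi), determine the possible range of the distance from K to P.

0 ≤ KP ≤ 583.6 mi

The maximum is all hops collinear in one direction: 122.2 + 99.1 + 139.6 + 6.8 + 215.9 = 583.6.
The longest hop is 215.9; the others sum to 367.7. Since 215.9 ≤ 367.7, the path can fold back on itself completely, so the minimum distance is 0.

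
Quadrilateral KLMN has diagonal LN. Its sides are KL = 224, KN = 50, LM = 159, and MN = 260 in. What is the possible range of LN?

174 < LN < 274

From triangle KLN: |224 − 50| < LN < 224 + 50, i.e. 174 < LN < 274.
From triangle MLN: 101 < LN < 419.
Both must hold, so LN lies in the intersection.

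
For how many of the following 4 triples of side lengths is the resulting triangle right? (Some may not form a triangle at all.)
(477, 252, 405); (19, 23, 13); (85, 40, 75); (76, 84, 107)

2

(477,252,405): 252²+405² = 227529 = 477² → right
(19,23,13): 13²+19² = 530 > 529 = 23² → acute
(85,40,75): 40²+75² = 7225 = 85² → right
(76,84,107): 76²+84² = 12832 > 11449 = 107² → acute
2 of the 4 are right.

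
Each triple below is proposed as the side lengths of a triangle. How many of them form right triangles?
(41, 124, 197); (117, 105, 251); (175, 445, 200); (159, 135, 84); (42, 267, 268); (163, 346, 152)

(41,124,197): 41+124 ≤ 197, not a triangle
(117,105,251): 105+117 ≤ 251, not a triangle
(175,445,200): 175+200 ≤ 445, not a triangle
(159,135,84): 84²+135² = 25281 = 159² → right
(42,267,268): 42²+267² = 73053 > 71824 = 268² → acute
(163,346,152): 152+163 ≤ 346, not a triangle
1 of the 6 is right.

1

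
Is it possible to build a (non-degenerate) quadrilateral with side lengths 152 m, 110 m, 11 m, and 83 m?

A quadrilateral exists iff every side is shorter than the sum of the others — equivalently, the longest side is less than the sum of the rest.
Longest side 152 < 204 (sum of the remaining 3), so yes.

Yes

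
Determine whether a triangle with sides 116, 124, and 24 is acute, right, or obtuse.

obtuse

Compare the square of the longest side to the sum of squares of the other two: 24² + 116² = 14032 < 15376 = 124².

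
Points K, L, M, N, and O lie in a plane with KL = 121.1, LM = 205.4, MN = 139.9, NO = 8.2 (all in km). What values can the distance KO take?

The maximum is all hops collinear in one direction: 121.1 + 205.4 + 139.9 + 8.2 = 474.6.
The longest hop is 205.4; the others sum to 269.2. Since 205.4 ≤ 269.2, the path can fold back on itself completely, so the minimum distance is 0.

0 ≤ KO ≤ 474.6 km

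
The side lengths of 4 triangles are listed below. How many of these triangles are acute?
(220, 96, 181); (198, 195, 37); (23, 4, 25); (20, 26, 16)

(220,96,181): 96²+181² = 41977 < 48400 = 220² → obtuse
(198,195,37): 37²+195² = 39394 > 39204 = 198² → acute
(23,4,25): 4²+23² = 545 < 625 = 25² → obtuse
(20,26,16): 16²+20² = 656 < 676 = 26² → obtuse
1 of the 4 is acute.

1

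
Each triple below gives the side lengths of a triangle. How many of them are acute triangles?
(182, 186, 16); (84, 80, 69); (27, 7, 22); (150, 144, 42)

1

(182,186,16): 16²+182² = 33380 < 34596 = 186² → obtuse
(84,80,69): 69²+80² = 11161 > 7056 = 84² → acute
(27,7,22): 7²+22² = 533 < 729 = 27² → obtuse
(150,144,42): 42²+144² = 22500 = 150² → right
1 of the 4 is acute.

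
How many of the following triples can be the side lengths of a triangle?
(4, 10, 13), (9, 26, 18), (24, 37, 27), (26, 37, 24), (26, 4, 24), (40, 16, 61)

5

(4,10,13): 4+10 > 13 → valid
(9,18,26): 9+18 > 26 → valid
(24,27,37): 24+27 > 37 → valid
(24,26,37): 24+26 > 37 → valid
(4,24,26): 4+24 > 26 → valid
(16,40,61): 16+40 ≤ 61 → not valid
5 of the 6 triples form a triangle.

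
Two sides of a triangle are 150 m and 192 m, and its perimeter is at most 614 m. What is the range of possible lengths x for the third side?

Triangle inequality alone gives 42 < x < 342.
The perimeter condition gives x ≤ 614 − 150 − 192 = 272.
Intersecting the two: 42 < x ≤ 272.

42 < x ≤ 272 m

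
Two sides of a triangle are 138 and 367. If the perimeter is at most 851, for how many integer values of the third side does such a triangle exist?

Triangle inequality: 229 < x < 505. Perimeter ≤ 851 gives x ≤ 851 − 138 − 367 = 346.
So 229 < x ≤ 346; integers 230 through 346: 117 values.

117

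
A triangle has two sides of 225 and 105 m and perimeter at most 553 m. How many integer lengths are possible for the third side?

Triangle inequality: 120 < x < 330. Perimeter ≤ 553 gives x ≤ 553 − 225 − 105 = 223.
So 120 < x ≤ 223; integers 121 through 223: 103 values.

103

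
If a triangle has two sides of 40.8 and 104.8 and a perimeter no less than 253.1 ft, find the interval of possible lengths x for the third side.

Triangle inequality alone gives 64.0 < x < 145.6.
The perimeter condition gives x ≥ 253.1 − 40.8 − 104.8 = 107.5.
Intersecting the two: 107.5 ≤ x < 145.6.

107.5 ≤ x < 145.6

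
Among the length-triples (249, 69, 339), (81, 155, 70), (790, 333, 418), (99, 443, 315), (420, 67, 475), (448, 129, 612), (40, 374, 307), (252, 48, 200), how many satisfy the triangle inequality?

1

(69,249,339): 69+249 ≤ 339 → not valid
(70,81,155): 70+81 ≤ 155 → not valid
(333,418,790): 333+418 ≤ 790 → not valid
(99,315,443): 99+315 ≤ 443 → not valid
(67,420,475): 67+420 > 475 → valid
(129,448,612): 129+448 ≤ 612 → not valid
(40,307,374): 40+307 ≤ 374 → not valid
(48,200,252): 48+200 ≤ 252 → not valid
1 of the 8 triples forms a triangle.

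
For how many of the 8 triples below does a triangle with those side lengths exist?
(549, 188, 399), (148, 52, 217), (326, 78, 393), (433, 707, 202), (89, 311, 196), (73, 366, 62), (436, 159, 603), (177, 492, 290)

(188,399,549): 188+399 > 549 → valid
(52,148,217): 52+148 ≤ 217 → not valid
(78,326,393): 78+326 > 393 → valid
(202,433,707): 202+433 ≤ 707 → not valid
(89,196,311): 89+196 ≤ 311 → not valid
(62,73,366): 62+73 ≤ 366 → not valid
(159,436,603): 159+436 ≤ 603 → not valid
(177,290,492): 177+290 ≤ 492 → not valid
2 of the 8 triples form a triangle.

2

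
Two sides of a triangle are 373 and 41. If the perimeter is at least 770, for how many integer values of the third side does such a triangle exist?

58

Triangle inequality: 332 < x < 414. Perimeter ≥ 770 gives x ≥ 770 − 373 − 41 = 356.
So 356 ≤ x < 414; integers 356 through 413: 58 values.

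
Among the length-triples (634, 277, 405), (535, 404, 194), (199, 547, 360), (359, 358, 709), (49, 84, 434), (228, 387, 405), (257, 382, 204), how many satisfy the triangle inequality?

(277,405,634): 277+405 > 634 → valid
(194,404,535): 194+404 > 535 → valid
(199,360,547): 199+360 > 547 → valid
(358,359,709): 358+359 > 709 → valid
(49,84,434): 49+84 ≤ 434 → not valid
(228,387,405): 228+387 > 405 → valid
(204,257,382): 204+257 > 382 → valid
6 of the 7 triples form a triangle.

6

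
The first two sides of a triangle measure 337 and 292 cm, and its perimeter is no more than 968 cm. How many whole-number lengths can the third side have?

Triangle inequality: 45 < x < 629. Perimeter ≤ 968 gives x ≤ 968 − 337 − 292 = 339.
So 45 < x ≤ 339; integers 46 through 339: 294 values.

294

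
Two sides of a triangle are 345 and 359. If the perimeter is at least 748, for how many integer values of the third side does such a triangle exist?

Triangle inequality: 14 < x < 704. Perimeter ≥ 748 gives x ≥ 748 − 345 − 359 = 44.
So 44 ≤ x < 704; integers 44 through 703: 660 values.

660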